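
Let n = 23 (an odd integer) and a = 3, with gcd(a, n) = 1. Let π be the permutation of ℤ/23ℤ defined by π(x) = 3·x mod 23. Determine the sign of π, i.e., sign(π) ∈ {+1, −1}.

Orbit of 16 under x↦3x: [16, 2, 6, 18, 8, 1, 3]… (length divides ord_23(3)).
Cycle lengths of π_3 on ℤ/23ℤ: [11, 11, 1]; 3 cycles in total.
With 3 cycles on 23 points, sign = (−1)^{23−3} = +1.

+1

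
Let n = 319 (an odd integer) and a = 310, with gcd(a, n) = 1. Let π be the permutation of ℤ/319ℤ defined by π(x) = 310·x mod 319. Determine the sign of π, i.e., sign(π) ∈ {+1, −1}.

Start at x=74: 74 → 291 → 252 → 284 → 315 → 36 → 314 → … (one orbit).
π_310 has 10 disjoint cycles with lengths [70, 70, 70, 70, 10, 7, 7, 7, 7, 1] on {0,…,318}.
sign(π) = (−1)^{n − #cycles} = (−1)^{319−10} = (−1)^309 = -1.
Zolotarev: (310|319) = -1, matching the cycle-count sign.

-1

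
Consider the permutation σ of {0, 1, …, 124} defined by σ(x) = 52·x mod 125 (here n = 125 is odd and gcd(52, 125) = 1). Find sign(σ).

-1

Start at x=93: 93 → 86 → 97 → 44 → 38 → 101 → 2 → … (one orbit).
4 cycles of lengths [100, 20, 4, 1].
125 − 4 = 121 transpositions; sign(π) = (−1)^121 = -1.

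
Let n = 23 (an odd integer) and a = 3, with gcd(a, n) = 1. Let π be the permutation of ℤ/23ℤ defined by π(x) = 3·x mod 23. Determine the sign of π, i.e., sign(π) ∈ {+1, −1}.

Orbit of 8 under x↦3x: [8, 1, 3, 9, 4, 12, 13]… (length divides ord_23(3)).
π_3 has 3 disjoint cycles with lengths [11, 11, 1] on {0,…,22}.
sign(π) = (−1)^{n − #cycles} = (−1)^{23−3} = (−1)^20 = +1.
Via Zolotarev, sign(π_{3}) = (3|23) = +1.

+1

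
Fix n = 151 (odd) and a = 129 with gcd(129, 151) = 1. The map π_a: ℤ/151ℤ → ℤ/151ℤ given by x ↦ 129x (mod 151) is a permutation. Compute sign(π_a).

Trace 13: π^k(13) = [13, 16, 101, 43, 111, 125, 119] for k=0..6.
π_129 has 2 disjoint cycles with lengths [150, 1] on {0,…,150}.
With 2 cycles on 151 points, sign = (−1)^{151−2} = -1.
Via Zolotarev, sign(π_{129}) = (129|151) = -1.

-1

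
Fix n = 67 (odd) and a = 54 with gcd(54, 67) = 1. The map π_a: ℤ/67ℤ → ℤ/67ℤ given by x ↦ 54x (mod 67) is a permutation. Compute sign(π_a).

Trace 56: π^k(56) = [56, 9, 17, 47, 59, 37, 55] for k=0..6.
π_54 has 3 disjoint cycles with lengths [33, 33, 1] on {0,…,66}.
With 3 cycles on 67 points, sign = (−1)^{67−3} = +1.
Via Zolotarev, sign(π_{54}) = (54|67) = +1.

+1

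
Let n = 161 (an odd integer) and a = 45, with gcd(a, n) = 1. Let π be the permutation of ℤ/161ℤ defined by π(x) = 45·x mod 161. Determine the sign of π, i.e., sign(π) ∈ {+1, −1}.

+1

Orbit of 45 under x↦45x: [45, 93, 160, 116, 68, 1]… (length divides ord_161(45)).
The orbit structure of x ↦ 45x mod 161: 35 orbits of sizes [6, 6, 6, 6, 6, 6, 6, 6, 6, 6, 6, 6, 6, 6, 6, 6, 6, 6, 6, 6, 6, 6, 6, 2, 2, 2, 2, 2, 2, 2, 2, 2, 2, 2, 1].
Σ(ℓ_i−1) = 161−35 = 126; sign = (−1)^126 = +1.
Check: (45/161) = +1 by Zolotarev.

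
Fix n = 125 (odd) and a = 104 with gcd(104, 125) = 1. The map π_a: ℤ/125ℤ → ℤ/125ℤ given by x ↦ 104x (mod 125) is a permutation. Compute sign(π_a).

Trace 81: π^k(81) = [81, 49, 96, 109, 86, 69, 51] for k=0..6.
Decompose π into cycles: lengths [50, 50, 10, 10, 2, 2, 1] (7 cycles, including the fixed point 0).
n − c = 125 − 7 = 118; sign = (−1)^118 = +1.

+1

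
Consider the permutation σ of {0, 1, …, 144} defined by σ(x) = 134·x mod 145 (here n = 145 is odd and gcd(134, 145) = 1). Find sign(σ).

-1

Start at x=114: 114 → 51 → 19 → 81 → 124 → 86 → 69 → … (one orbit).
Cycle lengths of π_134 on ℤ/145ℤ: [28, 28, 28, 28, 28, 2, 2, 1]; 8 cycles in total.
8 cycles on 145: each ℓ→(−1)^(ℓ−1), product (−1)^137 = -1.
(134|145)_J = -1 (Zolotarev's lemma cross-check).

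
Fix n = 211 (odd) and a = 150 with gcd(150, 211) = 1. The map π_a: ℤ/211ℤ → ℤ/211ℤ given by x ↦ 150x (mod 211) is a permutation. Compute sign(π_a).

Trace 21: π^k(21) = [21, 196, 71, 100, 19, 107, 14] for k=0..6.
The orbit structure of x ↦ 150x mod 211: 15 orbits of sizes [15, 15, 15, 15, 15, 15, 15, 15, 15, 15, 15, 15, 15, 15, 1].
With 15 cycles on 211 points, sign = (−1)^{211−15} = +1.
Via Zolotarev, sign(π_{150}) = (150|211) = +1.

+1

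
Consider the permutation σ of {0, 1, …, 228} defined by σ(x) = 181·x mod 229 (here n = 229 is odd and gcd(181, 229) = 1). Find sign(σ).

Start at x=60: 60 → 97 → 153 → 213 → 81 → 5 → 218 → … (one orbit).
Cycle lengths of π_181 on ℤ/229ℤ: [114, 114, 1]; 3 cycles in total.
n − c = 229 − 3 = 226; sign = (−1)^226 = +1.
(181|229)_J = +1 (Zolotarev's lemma cross-check).

+1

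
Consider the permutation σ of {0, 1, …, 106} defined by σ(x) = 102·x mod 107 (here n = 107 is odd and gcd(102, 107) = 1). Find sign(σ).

+1

Start at x=12: 12 → 47 → 86 → 105 → 10 → 57 → 36 → … (one orbit).
π_102 has 3 disjoint cycles with lengths [53, 53, 1] on {0,…,106}.
Σ(ℓ_i−1) = 107−3 = 104; sign = (−1)^104 = +1.
Zolotarev: (102|107) = +1, matching the cycle-count sign.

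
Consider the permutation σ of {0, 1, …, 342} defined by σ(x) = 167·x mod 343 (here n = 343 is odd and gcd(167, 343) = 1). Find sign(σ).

Trace 41: π^k(41) = [41, 330, 230, 337, 27, 50, 118] for k=0..6.
The orbit structure of x ↦ 167x mod 343: 10 orbits of sizes [98, 98, 98, 14, 14, 14, 2, 2, 2, 1].
With 10 cycles on 343 points, sign = (−1)^{343−10} = -1.
The Jacobi symbol (167|343) = -1 (Zolotarev) agrees.

-1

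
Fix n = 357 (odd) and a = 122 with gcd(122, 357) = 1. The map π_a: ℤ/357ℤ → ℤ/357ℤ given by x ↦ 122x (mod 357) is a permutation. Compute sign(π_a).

Trace 122: π^k(122) = [122, 247, 146, 319, 5, 253, 164] for k=0..6.
Decompose π into cycles: lengths [48, 48, 48, 48, 48, 48, 16, 16, 16, 6, 6, 6, 2, 1] (14 cycles, including the fixed point 0).
n − c = 357 − 14 = 343; sign = (−1)^343 = -1.

-1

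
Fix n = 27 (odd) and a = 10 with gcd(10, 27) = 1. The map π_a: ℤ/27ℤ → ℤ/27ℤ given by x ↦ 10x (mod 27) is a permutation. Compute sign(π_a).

Trace 19: π^k(19) = [19, 1, 10] for k=0..2.
π_10 has 15 disjoint cycles with lengths [3, 3, 3, 3, 3, 3, 1, 1, 1, 1, 1, 1, 1, 1, 1] on {0,…,26}.
15 cycles on 27: each ℓ→(−1)^(ℓ−1), product (−1)^12 = +1.
The Jacobi symbol (10|27) = +1 (Zolotarev) agrees.

+1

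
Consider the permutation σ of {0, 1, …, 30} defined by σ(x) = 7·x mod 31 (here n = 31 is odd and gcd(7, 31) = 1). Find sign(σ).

Trace 19: π^k(19) = [19, 9, 1, 7, 18, 2, 14] for k=0..6.
Decompose π into cycles: lengths [15, 15, 1] (3 cycles, including the fixed point 0).
sign(π) = (−1)^{n − #cycles} = (−1)^{31−3} = (−1)^28 = +1.

+1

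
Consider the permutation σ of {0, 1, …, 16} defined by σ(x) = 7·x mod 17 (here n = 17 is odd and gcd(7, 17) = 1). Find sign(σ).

-1

Orbit of 11 under x↦7x: [11, 9, 12, 16, 10, 2, 14]… (length divides ord_17(7)).
The orbit structure of x ↦ 7x mod 17: 2 orbits of sizes [16, 1].
With 2 cycles on 17 points, sign = (−1)^{17−2} = -1.
Via Zolotarev, sign(π_{7}) = (7|17) = -1.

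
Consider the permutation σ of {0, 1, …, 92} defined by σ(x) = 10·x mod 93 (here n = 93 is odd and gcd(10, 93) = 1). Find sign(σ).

Orbit of 28 under x↦10x: [28, 1, 10, 7, 70, 49, 25]… (length divides ord_93(10)).
Decompose π into cycles: lengths [15, 15, 15, 15, 15, 15, 1, 1, 1] (9 cycles, including the fixed point 0).
n − c = 93 − 9 = 84; sign = (−1)^84 = +1.
The Jacobi symbol (10|93) = +1 (Zolotarev) agrees.

+1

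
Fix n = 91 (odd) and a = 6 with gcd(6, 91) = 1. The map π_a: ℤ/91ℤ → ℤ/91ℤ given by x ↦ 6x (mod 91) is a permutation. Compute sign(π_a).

Orbit of 76 under x↦6x: [76, 1, 6, 36, 34, 22, 41]… (length divides ord_91(6)).
Cycle lengths of π_6 on ℤ/91ℤ: [12, 12, 12, 12, 12, 12, 12, 2, 2, 2, 1]; 11 cycles in total.
n − c = 91 − 11 = 80; sign = (−1)^80 = +1.
Zolotarev: (6|91) = +1, matching the cycle-count sign.

+1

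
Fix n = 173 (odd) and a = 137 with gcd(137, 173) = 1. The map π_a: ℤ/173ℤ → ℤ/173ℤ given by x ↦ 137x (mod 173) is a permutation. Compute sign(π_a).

Start at x=73: 73 → 140 → 150 → 136 → 121 → 142 → 78 → … (one orbit).
Decompose π into cycles: lengths [86, 86, 1] (3 cycles, including the fixed point 0).
n − c = 173 − 3 = 170; sign = (−1)^170 = +1.
Zolotarev: (137|173) = +1, matching the cycle-count sign.

+1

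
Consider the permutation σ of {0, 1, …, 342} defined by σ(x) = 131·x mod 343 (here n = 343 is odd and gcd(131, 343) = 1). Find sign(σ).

Start at x=323: 323 → 124 → 123 → 335 → 324 → 255 → 134 → … (one orbit).
The orbit structure of x ↦ 131x mod 343: 4 orbits of sizes [294, 42, 6, 1].
With 4 cycles on 343 points, sign = (−1)^{343−4} = -1.
(131|343)_J = -1 (Zolotarev's lemma cross-check).

-1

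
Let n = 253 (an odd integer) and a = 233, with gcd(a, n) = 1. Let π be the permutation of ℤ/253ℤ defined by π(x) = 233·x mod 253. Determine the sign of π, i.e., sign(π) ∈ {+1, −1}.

-1

Orbit of 85 under x↦233x: [85, 71, 98, 64, 238, 47, 72]… (length divides ord_253(233)).
Decompose π into cycles: lengths [110, 110, 11, 11, 10, 1] (6 cycles, including the fixed point 0).
n − c = 253 − 6 = 247; sign = (−1)^247 = -1.
Via Zolotarev, sign(π_{233}) = (233|253) = -1.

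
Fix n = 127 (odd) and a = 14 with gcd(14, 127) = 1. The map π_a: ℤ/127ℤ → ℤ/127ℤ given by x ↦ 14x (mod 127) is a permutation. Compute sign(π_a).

Trace 25: π^k(25) = [25, 96, 74, 20, 26, 110, 16] for k=0..6.
Decompose π into cycles: lengths [126, 1] (2 cycles, including the fixed point 0).
127 − 2 = 125 transpositions; sign(π) = (−1)^125 = -1.
The Jacobi symbol (14|127) = -1 (Zolotarev) agrees.

-1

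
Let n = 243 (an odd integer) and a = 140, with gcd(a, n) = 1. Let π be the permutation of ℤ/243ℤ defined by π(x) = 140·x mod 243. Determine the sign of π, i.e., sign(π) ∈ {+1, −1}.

-1

Orbit of 25 under x↦140x: [25, 98, 112, 128, 181, 68, 43]… (length divides ord_243(140)).
π_140 has 6 disjoint cycles with lengths [162, 54, 18, 6, 2, 1] on {0,…,242}.
With 6 cycles on 243 points, sign = (−1)^{243−6} = -1.
Check: (140/243) = -1 by Zolotarev.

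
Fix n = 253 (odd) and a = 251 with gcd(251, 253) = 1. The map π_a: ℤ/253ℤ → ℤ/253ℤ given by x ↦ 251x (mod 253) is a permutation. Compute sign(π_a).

-1

Orbit of 159 under x↦251x: [159, 188, 130, 246, 14, 225, 56]… (length divides ord_253(251)).
Cycle lengths of π_251 on ℤ/253ℤ: [110, 110, 22, 5, 5, 1]; 6 cycles in total.
6 cycles on 253: each ℓ→(−1)^(ℓ−1), product (−1)^247 = -1.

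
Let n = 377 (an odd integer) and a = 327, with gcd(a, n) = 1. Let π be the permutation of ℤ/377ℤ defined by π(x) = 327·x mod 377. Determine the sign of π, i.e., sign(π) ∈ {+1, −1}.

Start at x=70: 70 → 270 → 72 → 170 → 171 → 121 → 359 → … (one orbit).
Cycle type of π: 84×4 + 28 + 12 + 1; total 7 cycles.
Σ(ℓ_i−1) = 377−7 = 370; sign = (−1)^370 = +1.

+1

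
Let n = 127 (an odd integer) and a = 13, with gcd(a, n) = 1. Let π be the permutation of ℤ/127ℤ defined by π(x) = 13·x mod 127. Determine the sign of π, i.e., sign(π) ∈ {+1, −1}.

Start at x=34: 34 → 61 → 31 → 22 → 32 → 35 → 74 → … (one orbit).
Cycle type of π: 63×2 + 1; total 3 cycles.
n − c = 127 − 3 = 124; sign = (−1)^124 = +1.
Via Zolotarev, sign(π_{13}) = (13|127) = +1.

+1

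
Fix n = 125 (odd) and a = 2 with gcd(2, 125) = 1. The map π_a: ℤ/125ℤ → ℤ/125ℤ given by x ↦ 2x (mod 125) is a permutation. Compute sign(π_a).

-1

Trace 52: π^k(52) = [52, 104, 83, 41, 82, 39, 78] for k=0..6.
Cycle type of π: 100 + 20 + 4 + 1; total 4 cycles.
125 − 4 = 121 transpositions; sign(π) = (−1)^121 = -1.
Via Zolotarev, sign(π_{2}) = (2|125) = -1.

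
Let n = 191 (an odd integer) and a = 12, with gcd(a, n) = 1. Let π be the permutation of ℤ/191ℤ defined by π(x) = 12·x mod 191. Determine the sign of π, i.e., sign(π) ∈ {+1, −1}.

+1

Orbit of 45 under x↦12x: [45, 158, 177, 23, 85, 65, 16]… (length divides ord_191(12)).
Cycle type of π: 95×2 + 1; total 3 cycles.
3 cycles on 191: each ℓ→(−1)^(ℓ−1), product (−1)^188 = +1.
Via Zolotarev, sign(π_{12}) = (12|191) = +1.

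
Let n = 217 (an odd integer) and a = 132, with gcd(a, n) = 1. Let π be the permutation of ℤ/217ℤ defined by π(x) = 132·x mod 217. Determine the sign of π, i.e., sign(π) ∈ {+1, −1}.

Orbit of 132 under x↦132x: [132, 64, 202, 190, 125, 8, 188]… (length divides ord_217(132)).
Cycle type of π: 10×18 + 5×6 + 2×3 + 1; total 28 cycles.
sign(π) = (−1)^{n − #cycles} = (−1)^{217−28} = (−1)^189 = -1.
Zolotarev: (132|217) = -1, matching the cycle-count sign.

-1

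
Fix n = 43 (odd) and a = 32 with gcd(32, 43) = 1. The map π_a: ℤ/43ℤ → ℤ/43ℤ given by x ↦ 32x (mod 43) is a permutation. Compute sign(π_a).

Orbit of 39 under x↦32x: [39, 1, 32, 35, 2, 21, 27]… (length divides ord_43(32)).
Cycle type of π: 14×3 + 1; total 4 cycles.
4 cycles on 43: each ℓ→(−1)^(ℓ−1), product (−1)^39 = -1.

-1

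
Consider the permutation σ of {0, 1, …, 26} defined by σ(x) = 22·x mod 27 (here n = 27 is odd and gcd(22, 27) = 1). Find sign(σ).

+1

Trace 16: π^k(16) = [16, 1, 22, 25, 10, 4, 7] for k=0..6.
Decompose π into cycles: lengths [9, 9, 3, 3, 1, 1, 1] (7 cycles, including the fixed point 0).
sign(π) = (−1)^{n − #cycles} = (−1)^{27−7} = (−1)^20 = +1.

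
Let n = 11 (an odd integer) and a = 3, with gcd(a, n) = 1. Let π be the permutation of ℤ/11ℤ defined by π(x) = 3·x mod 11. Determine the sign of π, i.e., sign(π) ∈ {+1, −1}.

Start at x=5: 5 → 4 → 1 → 3 → 9 → 5 (one orbit).
Cycle type of π: 5×2 + 1; total 3 cycles.
With 3 cycles on 11 points, sign = (−1)^{11−3} = +1.
The Jacobi symbol (3|11) = +1 (Zolotarev) agrees.

+1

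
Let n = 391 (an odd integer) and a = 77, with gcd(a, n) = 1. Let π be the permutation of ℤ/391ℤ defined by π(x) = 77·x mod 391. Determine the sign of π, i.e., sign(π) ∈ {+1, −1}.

+1

Start at x=72: 72 → 70 → 307 → 179 → 98 → 117 → 16 → … (one orbit).
Decompose π into cycles: lengths [88, 88, 88, 88, 11, 11, 8, 8, 1] (9 cycles, including the fixed point 0).
9 cycles on 391: each ℓ→(−1)^(ℓ−1), product (−1)^382 = +1.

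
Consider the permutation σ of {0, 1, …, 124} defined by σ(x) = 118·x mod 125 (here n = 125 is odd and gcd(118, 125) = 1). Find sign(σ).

Orbit of 124 under x↦118x: [124, 7, 76, 93, 99, 57, 101]… (length divides ord_125(118)).
π_118 has 12 disjoint cycles with lengths [20, 20, 20, 20, 20, 4, 4, 4, 4, 4, 4, 1] on {0,…,124}.
n − c = 125 − 12 = 113; sign = (−1)^113 = -1.
The Jacobi symbol (118|125) = -1 (Zolotarev) agrees.

-1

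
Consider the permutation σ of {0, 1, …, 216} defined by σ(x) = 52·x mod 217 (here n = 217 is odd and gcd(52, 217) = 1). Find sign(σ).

+1

Orbit of 8 under x↦52x: [8, 199, 149, 153, 144, 110, 78]… (length divides ord_217(52)).
Decompose π into cycles: lengths [30, 30, 30, 30, 30, 30, 30, 6, 1] (9 cycles, including the fixed point 0).
217 − 9 = 208 transpositions; sign(π) = (−1)^208 = +1.
Zolotarev: (52|217) = +1, matching the cycle-count sign.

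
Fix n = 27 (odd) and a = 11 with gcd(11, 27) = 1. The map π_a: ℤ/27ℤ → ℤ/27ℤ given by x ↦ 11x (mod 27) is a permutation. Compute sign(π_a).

Start at x=25: 25 → 5 → 1 → 11 → 13 → 8 → 7 → … (one orbit).
Cycle lengths of π_11 on ℤ/27ℤ: [18, 6, 2, 1]; 4 cycles in total.
4 cycles on 27: each ℓ→(−1)^(ℓ−1), product (−1)^23 = -1.

-1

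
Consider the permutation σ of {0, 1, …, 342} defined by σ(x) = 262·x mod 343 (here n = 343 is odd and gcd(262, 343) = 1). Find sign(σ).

-1

Orbit of 271 under x↦262x: [271, 1, 262, 44, 209, 221, 278]… (length divides ord_343(262)).
Cycle lengths of π_262 on ℤ/343ℤ: [294, 42, 6, 1]; 4 cycles in total.
n − c = 343 − 4 = 339; sign = (−1)^339 = -1.
Zolotarev: (262|343) = -1, matching the cycle-count sign.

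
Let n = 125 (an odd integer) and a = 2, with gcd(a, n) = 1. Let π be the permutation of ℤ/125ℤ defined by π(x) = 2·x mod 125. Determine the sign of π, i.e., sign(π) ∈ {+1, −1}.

Start at x=104: 104 → 83 → 41 → 82 → 39 → 78 → 31 → … (one orbit).
π_2 has 4 disjoint cycles with lengths [100, 20, 4, 1] on {0,…,124}.
With 4 cycles on 125 points, sign = (−1)^{125−4} = -1.

-1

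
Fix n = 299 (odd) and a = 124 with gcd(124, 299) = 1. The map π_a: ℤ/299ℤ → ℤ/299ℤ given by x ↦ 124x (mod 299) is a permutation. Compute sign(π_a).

-1

Trace 4: π^k(4) = [4, 197, 209, 202, 231, 239, 35] for k=0..6.
π_124 has 6 disjoint cycles with lengths [132, 132, 12, 11, 11, 1] on {0,…,298}.
6 cycles on 299: each ℓ→(−1)^(ℓ−1), product (−1)^293 = -1.
Via Zolotarev, sign(π_{124}) = (124|299) = -1.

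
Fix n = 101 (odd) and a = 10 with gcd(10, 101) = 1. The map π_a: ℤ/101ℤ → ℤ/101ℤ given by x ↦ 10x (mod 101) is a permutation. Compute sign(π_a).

-1

Start at x=91: 91 → 1 → 10 → 100 → 91 (one orbit).
The orbit structure of x ↦ 10x mod 101: 26 orbits of sizes [4, 4, 4, 4, 4, 4, 4, 4, 4, 4, 4, 4, 4, 4, 4, 4, 4, 4, 4, 4, 4, 4, 4, 4, 4, 1].
sign(π) = (−1)^{n − #cycles} = (−1)^{101−26} = (−1)^75 = -1.
Via Zolotarev, sign(π_{10}) = (10|101) = -1.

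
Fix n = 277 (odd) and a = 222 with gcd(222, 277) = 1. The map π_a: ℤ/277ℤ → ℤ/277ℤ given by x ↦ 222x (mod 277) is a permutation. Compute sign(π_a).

Trace 59: π^k(59) = [59, 79, 87, 201, 25, 10, 4] for k=0..6.
3 cycles of lengths [138, 138, 1].
sign(π) = (−1)^{n − #cycles} = (−1)^{277−3} = (−1)^274 = +1.

+1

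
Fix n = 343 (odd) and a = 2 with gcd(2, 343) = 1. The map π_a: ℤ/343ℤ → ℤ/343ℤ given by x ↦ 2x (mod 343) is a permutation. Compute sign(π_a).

Trace 186: π^k(186) = [186, 29, 58, 116, 232, 121, 242] for k=0..6.
7 cycles of lengths [147, 147, 21, 21, 3, 3, 1].
7 cycles on 343: each ℓ→(−1)^(ℓ−1), product (−1)^336 = +1.
The Jacobi symbol (2|343) = +1 (Zolotarev) agrees.

+1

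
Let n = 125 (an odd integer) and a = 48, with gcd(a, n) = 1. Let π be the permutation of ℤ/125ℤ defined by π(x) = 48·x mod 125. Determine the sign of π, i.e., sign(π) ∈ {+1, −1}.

-1

Trace 16: π^k(16) = [16, 18, 114, 97, 31, 113, 49] for k=0..6.
4 cycles of lengths [100, 20, 4, 1].
sign(π) = (−1)^{n − #cycles} = (−1)^{125−4} = (−1)^121 = -1.
(48|125)_J = -1 (Zolotarev's lemma cross-check).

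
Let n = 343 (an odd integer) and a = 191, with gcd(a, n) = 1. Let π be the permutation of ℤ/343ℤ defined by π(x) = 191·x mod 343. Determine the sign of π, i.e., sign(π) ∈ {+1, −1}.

Trace 317: π^k(317) = [317, 179, 232, 65, 67, 106, 9] for k=0..6.
π_191 has 7 disjoint cycles with lengths [147, 147, 21, 21, 3, 3, 1] on {0,…,342}.
Σ(ℓ_i−1) = 343−7 = 336; sign = (−1)^336 = +1.
(191|343)_J = +1 (Zolotarev's lemma cross-check).

+1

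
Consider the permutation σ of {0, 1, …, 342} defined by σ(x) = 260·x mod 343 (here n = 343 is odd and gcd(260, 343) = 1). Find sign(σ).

Trace 85: π^k(85) = [85, 148, 64, 176, 141, 302, 316] for k=0..6.
Decompose π into cycles: lengths [49, 49, 49, 49, 49, 49, 7, 7, 7, 7, 7, 7, 1, 1, 1, 1, 1, 1, 1] (19 cycles, including the fixed point 0).
sign(π) = (−1)^{n − #cycles} = (−1)^{343−19} = (−1)^324 = +1.

+1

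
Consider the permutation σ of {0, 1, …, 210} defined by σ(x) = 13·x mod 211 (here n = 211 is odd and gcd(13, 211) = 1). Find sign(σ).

+1

Start at x=82: 82 → 11 → 143 → 171 → 113 → 203 → 107 → … (one orbit).
Cycle lengths of π_13 on ℤ/211ℤ: [35, 35, 35, 35, 35, 35, 1]; 7 cycles in total.
With 7 cycles on 211 points, sign = (−1)^{211−7} = +1.
(13|211)_J = +1 (Zolotarev's lemma cross-check).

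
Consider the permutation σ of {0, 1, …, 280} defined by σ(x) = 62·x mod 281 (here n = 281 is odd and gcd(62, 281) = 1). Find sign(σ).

+1

Start at x=49: 49 → 228 → 86 → 274 → 128 → 68 → 1 → … (one orbit).
Cycle type of π: 20×14 + 1; total 15 cycles.
n − c = 281 − 15 = 266; sign = (−1)^266 = +1.
Check: (62/281) = +1 by Zolotarev.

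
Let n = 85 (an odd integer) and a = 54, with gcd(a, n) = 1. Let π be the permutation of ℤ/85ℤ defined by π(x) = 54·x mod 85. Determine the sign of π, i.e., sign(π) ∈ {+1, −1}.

-1

Start at x=74: 74 → 1 → 54 → 26 → 44 → 81 → 39 → … (one orbit).
Cycle lengths of π_54 on ℤ/85ℤ: [16, 16, 16, 16, 16, 2, 2, 1]; 8 cycles in total.
85 − 8 = 77 transpositions; sign(π) = (−1)^77 = -1.
Zolotarev: (54|85) = -1, matching the cycle-count sign.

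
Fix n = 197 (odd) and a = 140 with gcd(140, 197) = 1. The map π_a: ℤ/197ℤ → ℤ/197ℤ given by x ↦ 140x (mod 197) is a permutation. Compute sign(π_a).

-1

Orbit of 152 under x↦140x: [152, 4, 166, 191, 145, 9, 78]… (length divides ord_197(140)).
2 cycles of lengths [196, 1].
sign(π) = (−1)^{n − #cycles} = (−1)^{197−2} = (−1)^195 = -1.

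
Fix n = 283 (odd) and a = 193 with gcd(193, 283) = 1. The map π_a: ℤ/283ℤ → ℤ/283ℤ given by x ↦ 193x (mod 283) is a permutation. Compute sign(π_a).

Start at x=271: 271 → 231 → 152 → 187 → 150 → 84 → 81 → … (one orbit).
Cycle type of π: 282 + 1; total 2 cycles.
2 cycles on 283: each ℓ→(−1)^(ℓ−1), product (−1)^281 = -1.
(193|283)_J = -1 (Zolotarev's lemma cross-check).

-1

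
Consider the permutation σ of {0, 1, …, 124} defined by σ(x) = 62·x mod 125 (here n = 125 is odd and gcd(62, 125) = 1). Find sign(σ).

-1

Start at x=79: 79 → 23 → 51 → 37 → 44 → 103 → 11 → … (one orbit).
Cycle type of π: 100 + 20 + 4 + 1; total 4 cycles.
Σ(ℓ_i−1) = 125−4 = 121; sign = (−1)^121 = -1.
The Jacobi symbol (62|125) = -1 (Zolotarev) agrees.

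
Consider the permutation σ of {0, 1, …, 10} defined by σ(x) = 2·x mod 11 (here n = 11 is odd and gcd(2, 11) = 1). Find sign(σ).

Start at x=2: 2 → 4 → 8 → 5 → 10 → 9 → 7 → … (one orbit).
π_2 has 2 disjoint cycles with lengths [10, 1] on {0,…,10}.
11 − 2 = 9 transpositions; sign(π) = (−1)^9 = -1.
Via Zolotarev, sign(π_{2}) = (2|11) = -1.

-1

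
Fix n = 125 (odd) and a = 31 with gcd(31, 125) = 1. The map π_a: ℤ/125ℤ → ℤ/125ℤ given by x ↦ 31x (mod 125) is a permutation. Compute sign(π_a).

Start at x=26: 26 → 56 → 111 → 66 → 46 → 51 → 81 → … (one orbit).
Cycle type of π: 25×4 + 5×4 + 1×5; total 13 cycles.
125 − 13 = 112 transpositions; sign(π) = (−1)^112 = +1.

+1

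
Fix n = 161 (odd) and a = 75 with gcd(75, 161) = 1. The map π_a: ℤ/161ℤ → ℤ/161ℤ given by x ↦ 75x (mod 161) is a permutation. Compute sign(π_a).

Orbit of 24 under x↦75x: [24, 29, 82, 32, 146, 2, 150]… (length divides ord_161(75)).
Cycle lengths of π_75 on ℤ/161ℤ: [66, 66, 11, 11, 6, 1]; 6 cycles in total.
n − c = 161 − 6 = 155; sign = (−1)^155 = -1.
The Jacobi symbol (75|161) = -1 (Zolotarev) agrees.

-1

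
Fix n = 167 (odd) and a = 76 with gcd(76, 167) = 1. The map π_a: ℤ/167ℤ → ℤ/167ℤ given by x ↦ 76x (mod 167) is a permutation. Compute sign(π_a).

Orbit of 100 under x↦76x: [100, 85, 114, 147, 150, 44, 4]… (length divides ord_167(76)).
The orbit structure of x ↦ 76x mod 167: 3 orbits of sizes [83, 83, 1].
n − c = 167 − 3 = 164; sign = (−1)^164 = +1.
Via Zolotarev, sign(π_{76}) = (76|167) = +1.

+1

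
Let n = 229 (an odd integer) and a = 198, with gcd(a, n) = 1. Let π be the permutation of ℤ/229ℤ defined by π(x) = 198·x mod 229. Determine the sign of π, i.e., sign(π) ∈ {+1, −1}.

-1

Start at x=24: 24 → 172 → 164 → 183 → 52 → 220 → 50 → … (one orbit).
Cycle lengths of π_198 on ℤ/229ℤ: [228, 1]; 2 cycles in total.
Σ(ℓ_i−1) = 229−2 = 227; sign = (−1)^227 = -1.
Via Zolotarev, sign(π_{198}) = (198|229) = -1.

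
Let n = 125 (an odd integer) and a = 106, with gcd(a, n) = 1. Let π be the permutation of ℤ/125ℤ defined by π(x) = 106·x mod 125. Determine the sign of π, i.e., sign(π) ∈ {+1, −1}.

+1

Orbit of 81 under x↦106x: [81, 86, 116, 46, 1, 106, 111]… (length divides ord_125(106)).
Cycle lengths of π_106 on ℤ/125ℤ: [25, 25, 25, 25, 5, 5, 5, 5, 1, 1, 1, 1, 1]; 13 cycles in total.
n − c = 125 − 13 = 112; sign = (−1)^112 = +1.
The Jacobi symbol (106|125) = +1 (Zolotarev) agrees.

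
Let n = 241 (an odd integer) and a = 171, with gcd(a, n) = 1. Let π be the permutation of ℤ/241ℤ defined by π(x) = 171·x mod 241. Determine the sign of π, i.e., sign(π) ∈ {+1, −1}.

Start at x=224: 224 → 226 → 86 → 5 → 132 → 159 → 197 → … (one orbit).
The orbit structure of x ↦ 171x mod 241: 2 orbits of sizes [240, 1].
Σ(ℓ_i−1) = 241−2 = 239; sign = (−1)^239 = -1.
Via Zolotarev, sign(π_{171}) = (171|241) = -1.

-1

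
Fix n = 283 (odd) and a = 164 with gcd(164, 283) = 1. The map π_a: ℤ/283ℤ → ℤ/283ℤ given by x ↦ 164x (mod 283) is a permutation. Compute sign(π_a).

+1

Orbit of 106 under x↦164x: [106, 121, 34, 199, 91, 208, 152]… (length divides ord_283(164)).
3 cycles of lengths [141, 141, 1].
283 − 3 = 280 transpositions; sign(π) = (−1)^280 = +1.
Zolotarev: (164|283) = +1, matching the cycle-count sign.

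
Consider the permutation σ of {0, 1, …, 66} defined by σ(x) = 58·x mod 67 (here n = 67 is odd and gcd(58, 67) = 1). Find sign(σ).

Start at x=66: 66 → 9 → 53 → 59 → 5 → 22 → 3 → … (one orbit).
The orbit structure of x ↦ 58x mod 67: 4 orbits of sizes [22, 22, 22, 1].
sign(π) = (−1)^{n − #cycles} = (−1)^{67−4} = (−1)^63 = -1.

-1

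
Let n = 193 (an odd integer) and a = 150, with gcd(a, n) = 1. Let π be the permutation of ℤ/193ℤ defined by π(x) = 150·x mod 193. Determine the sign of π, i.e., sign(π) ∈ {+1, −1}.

+1

Trace 1: π^k(1) = [1, 150, 112, 9, 192, 43, 81] for k=0..6.
π_150 has 25 disjoint cycles with lengths [8, 8, 8, 8, 8, 8, 8, 8, 8, 8, 8, 8, 8, 8, 8, 8, 8, 8, 8, 8, 8, 8, 8, 8, 1] on {0,…,192}.
Σ(ℓ_i−1) = 193−25 = 168; sign = (−1)^168 = +1.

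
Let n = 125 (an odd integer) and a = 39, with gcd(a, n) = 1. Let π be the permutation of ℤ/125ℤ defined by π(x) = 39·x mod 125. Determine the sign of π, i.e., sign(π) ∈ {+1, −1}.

Start at x=59: 59 → 51 → 114 → 71 → 19 → 116 → 24 → … (one orbit).
Cycle lengths of π_39 on ℤ/125ℤ: [50, 50, 10, 10, 2, 2, 1]; 7 cycles in total.
125 − 7 = 118 transpositions; sign(π) = (−1)^118 = +1.

+1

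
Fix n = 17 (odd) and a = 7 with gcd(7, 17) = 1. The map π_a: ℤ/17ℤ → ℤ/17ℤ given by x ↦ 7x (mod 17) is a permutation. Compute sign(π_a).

Trace 16: π^k(16) = [16, 10, 2, 14, 13, 6, 8] for k=0..6.
Cycle type of π: 16 + 1; total 2 cycles.
With 2 cycles on 17 points, sign = (−1)^{17−2} = -1.
Zolotarev: (7|17) = -1, matching the cycle-count sign.

-1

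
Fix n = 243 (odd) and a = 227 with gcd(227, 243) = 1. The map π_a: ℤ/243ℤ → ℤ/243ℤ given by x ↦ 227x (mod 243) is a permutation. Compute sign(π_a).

-1

Trace 193: π^k(193) = [193, 71, 79, 194, 55, 92, 229] for k=0..6.
6 cycles of lengths [162, 54, 18, 6, 2, 1].
Σ(ℓ_i−1) = 243−6 = 237; sign = (−1)^237 = -1.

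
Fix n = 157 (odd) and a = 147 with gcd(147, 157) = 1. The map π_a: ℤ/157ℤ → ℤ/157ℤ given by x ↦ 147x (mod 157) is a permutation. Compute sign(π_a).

Orbit of 75 under x↦147x: [75, 35, 121, 46, 11, 47, 1]… (length divides ord_157(147)).
π_147 has 5 disjoint cycles with lengths [39, 39, 39, 39, 1] on {0,…,156}.
157 − 5 = 152 transpositions; sign(π) = (−1)^152 = +1.
Check: (147/157) = +1 by Zolotarev.

+1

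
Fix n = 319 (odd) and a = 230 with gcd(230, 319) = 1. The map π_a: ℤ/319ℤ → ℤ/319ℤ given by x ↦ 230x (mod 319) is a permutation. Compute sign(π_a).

+1

Orbit of 111 under x↦230x: [111, 10, 67, 98, 210, 131, 144]… (length divides ord_319(230)).
π_230 has 17 disjoint cycles with lengths [28, 28, 28, 28, 28, 28, 28, 28, 28, 28, 28, 2, 2, 2, 2, 2, 1] on {0,…,318}.
n − c = 319 − 17 = 302; sign = (−1)^302 = +1.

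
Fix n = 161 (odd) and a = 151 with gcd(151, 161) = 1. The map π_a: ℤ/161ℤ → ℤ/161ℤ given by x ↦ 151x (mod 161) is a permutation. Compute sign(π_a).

Start at x=72: 72 → 85 → 116 → 128 → 8 → 81 → 156 → … (one orbit).
Cycle type of π: 33×4 + 11×2 + 3×2 + 1; total 9 cycles.
With 9 cycles on 161 points, sign = (−1)^{161−9} = +1.
Zolotarev: (151|161) = +1, matching the cycle-count sign.

+1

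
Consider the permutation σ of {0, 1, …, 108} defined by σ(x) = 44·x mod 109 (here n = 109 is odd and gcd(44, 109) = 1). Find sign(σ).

-1

Orbit of 87 under x↦44x: [87, 13, 27, 98, 61, 68, 49]… (length divides ord_109(44)).
Cycle lengths of π_44 on ℤ/109ℤ: [108, 1]; 2 cycles in total.
109 − 2 = 107 transpositions; sign(π) = (−1)^107 = -1.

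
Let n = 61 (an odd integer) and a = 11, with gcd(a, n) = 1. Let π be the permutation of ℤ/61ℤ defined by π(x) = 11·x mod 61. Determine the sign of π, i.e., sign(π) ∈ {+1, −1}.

-1

Trace 60: π^k(60) = [60, 50, 1, 11] for k=0..3.
The orbit structure of x ↦ 11x mod 61: 16 orbits of sizes [4, 4, 4, 4, 4, 4, 4, 4, 4, 4, 4, 4, 4, 4, 4, 1].
61 − 16 = 45 transpositions; sign(π) = (−1)^45 = -1.
Via Zolotarev, sign(π_{11}) = (11|61) = -1.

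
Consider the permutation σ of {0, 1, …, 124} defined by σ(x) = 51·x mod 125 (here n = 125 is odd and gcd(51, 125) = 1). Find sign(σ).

+1

Orbit of 51 under x↦51x: [51, 101, 26, 76, 1]… (length divides ord_125(51)).
Cycle type of π: 5×20 + 1×25; total 45 cycles.
125 − 45 = 80 transpositions; sign(π) = (−1)^80 = +1.
Zolotarev: (51|125) = +1, matching the cycle-count sign.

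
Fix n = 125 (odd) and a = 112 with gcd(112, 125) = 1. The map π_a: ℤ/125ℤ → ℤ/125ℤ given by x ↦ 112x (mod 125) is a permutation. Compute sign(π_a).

Trace 22: π^k(22) = [22, 89, 93, 41, 92, 54, 48] for k=0..6.
π_112 has 4 disjoint cycles with lengths [100, 20, 4, 1] on {0,…,124}.
4 cycles on 125: each ℓ→(−1)^(ℓ−1), product (−1)^121 = -1.
The Jacobi symbol (112|125) = -1 (Zolotarev) agrees.

-1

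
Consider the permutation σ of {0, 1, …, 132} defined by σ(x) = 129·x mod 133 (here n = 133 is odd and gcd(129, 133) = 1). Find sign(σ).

Trace 25: π^k(25) = [25, 33, 1, 129, 16, 69, 123] for k=0..6.
Cycle lengths of π_129 on ℤ/133ℤ: [18, 18, 18, 18, 18, 18, 18, 6, 1]; 9 cycles in total.
With 9 cycles on 133 points, sign = (−1)^{133−9} = +1.
Zolotarev: (129|133) = +1, matching the cycle-count sign.

+1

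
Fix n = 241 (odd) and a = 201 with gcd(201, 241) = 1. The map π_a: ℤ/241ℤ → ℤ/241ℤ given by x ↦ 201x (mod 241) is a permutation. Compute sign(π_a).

+1

Start at x=154: 154 → 106 → 98 → 177 → 150 → 25 → 205 → … (one orbit).
The orbit structure of x ↦ 201x mod 241: 13 orbits of sizes [20, 20, 20, 20, 20, 20, 20, 20, 20, 20, 20, 20, 1].
13 cycles on 241: each ℓ→(−1)^(ℓ−1), product (−1)^228 = +1.
Check: (201/241) = +1 by Zolotarev.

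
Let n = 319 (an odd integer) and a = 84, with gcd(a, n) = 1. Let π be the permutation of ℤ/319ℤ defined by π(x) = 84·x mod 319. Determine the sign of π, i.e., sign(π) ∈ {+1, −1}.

Trace 82: π^k(82) = [82, 189, 245, 164, 59, 171, 9] for k=0..6.
Cycle lengths of π_84 on ℤ/319ℤ: [140, 140, 28, 10, 1]; 5 cycles in total.
With 5 cycles on 319 points, sign = (−1)^{319−5} = +1.
Zolotarev: (84|319) = +1, matching the cycle-count sign.

+1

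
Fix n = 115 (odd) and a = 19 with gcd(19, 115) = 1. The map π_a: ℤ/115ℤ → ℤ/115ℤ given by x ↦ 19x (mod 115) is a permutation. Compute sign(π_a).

Start at x=6: 6 → 114 → 96 → 99 → 41 → 89 → 81 → … (one orbit).
π_19 has 8 disjoint cycles with lengths [22, 22, 22, 22, 22, 2, 2, 1] on {0,…,114}.
With 8 cycles on 115 points, sign = (−1)^{115−8} = -1.
The Jacobi symbol (19|115) = -1 (Zolotarev) agrees.

-1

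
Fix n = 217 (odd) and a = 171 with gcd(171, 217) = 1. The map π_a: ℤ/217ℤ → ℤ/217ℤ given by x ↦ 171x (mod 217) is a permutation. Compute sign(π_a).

-1

Start at x=202: 202 → 39 → 159 → 64 → 94 → 16 → 132 → … (one orbit).
14 cycles of lengths [30, 30, 30, 30, 30, 30, 6, 5, 5, 5, 5, 5, 5, 1].
217 − 14 = 203 transpositions; sign(π) = (−1)^203 = -1.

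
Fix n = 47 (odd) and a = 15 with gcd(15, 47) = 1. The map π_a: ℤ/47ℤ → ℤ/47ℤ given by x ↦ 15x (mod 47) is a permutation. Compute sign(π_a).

Start at x=39: 39 → 21 → 33 → 25 → 46 → 32 → 10 → … (one orbit).
2 cycles of lengths [46, 1].
With 2 cycles on 47 points, sign = (−1)^{47−2} = -1.
Check: (15/47) = -1 by Zolotarev.

-1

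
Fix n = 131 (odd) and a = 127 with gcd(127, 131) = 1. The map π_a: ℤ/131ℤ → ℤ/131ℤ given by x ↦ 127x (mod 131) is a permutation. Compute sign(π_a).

-1

Trace 21: π^k(21) = [21, 47, 74, 97, 5, 111, 80] for k=0..6.
2 cycles of lengths [130, 1].
2 cycles on 131: each ℓ→(−1)^(ℓ−1), product (−1)^129 = -1.
(127|131)_J = -1 (Zolotarev's lemma cross-check).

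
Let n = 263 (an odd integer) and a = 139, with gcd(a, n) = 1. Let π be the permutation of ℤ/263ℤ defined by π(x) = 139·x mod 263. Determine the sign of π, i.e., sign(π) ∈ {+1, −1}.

Trace 260: π^k(260) = [260, 109, 160, 148, 58, 172, 238] for k=0..6.
Decompose π into cycles: lengths [262, 1] (2 cycles, including the fixed point 0).
sign(π) = (−1)^{n − #cycles} = (−1)^{263−2} = (−1)^261 = -1.

-1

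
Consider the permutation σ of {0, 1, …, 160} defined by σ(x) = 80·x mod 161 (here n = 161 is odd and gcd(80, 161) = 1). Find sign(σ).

Orbit of 111 under x↦80x: [111, 25, 68, 127, 17, 72, 125]… (length divides ord_161(80)).
5 cycles of lengths [66, 66, 22, 6, 1].
With 5 cycles on 161 points, sign = (−1)^{161−5} = +1.
The Jacobi symbol (80|161) = +1 (Zolotarev) agrees.

+1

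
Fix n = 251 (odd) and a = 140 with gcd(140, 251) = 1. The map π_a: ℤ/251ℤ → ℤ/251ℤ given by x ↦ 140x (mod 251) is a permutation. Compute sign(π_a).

+1

Orbit of 13 under x↦140x: [13, 63, 35, 131, 17, 121, 123]… (length divides ord_251(140)).
Cycle lengths of π_140 on ℤ/251ℤ: [125, 125, 1]; 3 cycles in total.
With 3 cycles on 251 points, sign = (−1)^{251−3} = +1.
The Jacobi symbol (140|251) = +1 (Zolotarev) agrees.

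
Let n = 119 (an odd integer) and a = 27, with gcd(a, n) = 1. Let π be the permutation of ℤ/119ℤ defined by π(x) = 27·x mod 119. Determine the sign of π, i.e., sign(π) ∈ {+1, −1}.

+1

Start at x=1: 1 → 27 → 15 → 48 → 106 → 6 → 43 → … (one orbit).
π_27 has 11 disjoint cycles with lengths [16, 16, 16, 16, 16, 16, 16, 2, 2, 2, 1] on {0,…,118}.
sign(π) = (−1)^{n − #cycles} = (−1)^{119−11} = (−1)^108 = +1.
Via Zolotarev, sign(π_{27}) = (27|119) = +1.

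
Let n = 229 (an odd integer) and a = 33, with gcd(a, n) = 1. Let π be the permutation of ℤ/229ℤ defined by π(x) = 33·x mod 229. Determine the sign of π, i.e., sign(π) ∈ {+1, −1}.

+1

Trace 192: π^k(192) = [192, 153, 11, 134, 71, 53, 146] for k=0..6.
π_33 has 3 disjoint cycles with lengths [114, 114, 1] on {0,…,228}.
sign(π) = (−1)^{n − #cycles} = (−1)^{229−3} = (−1)^226 = +1.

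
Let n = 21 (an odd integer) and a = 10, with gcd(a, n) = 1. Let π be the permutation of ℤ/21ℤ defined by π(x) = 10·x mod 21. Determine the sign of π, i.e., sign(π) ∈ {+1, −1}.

Trace 16: π^k(16) = [16, 13, 4, 19, 1, 10] for k=0..5.
Decompose π into cycles: lengths [6, 6, 6, 1, 1, 1] (6 cycles, including the fixed point 0).
With 6 cycles on 21 points, sign = (−1)^{21−6} = -1.
Zolotarev: (10|21) = -1, matching the cycle-count sign.

-1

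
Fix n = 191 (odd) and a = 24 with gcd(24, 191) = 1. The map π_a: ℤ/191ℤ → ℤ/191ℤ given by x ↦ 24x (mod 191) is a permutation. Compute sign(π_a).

Start at x=17: 17 → 26 → 51 → 78 → 153 → 43 → 77 → … (one orbit).
Cycle type of π: 95×2 + 1; total 3 cycles.
n − c = 191 − 3 = 188; sign = (−1)^188 = +1.

+1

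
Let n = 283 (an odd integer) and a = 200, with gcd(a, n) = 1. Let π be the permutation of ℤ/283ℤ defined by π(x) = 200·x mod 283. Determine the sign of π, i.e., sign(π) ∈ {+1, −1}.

-1

Trace 140: π^k(140) = [140, 266, 279, 49, 178, 225, 3] for k=0..6.
2 cycles of lengths [282, 1].
With 2 cycles on 283 points, sign = (−1)^{283−2} = -1.
(200|283)_J = -1 (Zolotarev's lemma cross-check).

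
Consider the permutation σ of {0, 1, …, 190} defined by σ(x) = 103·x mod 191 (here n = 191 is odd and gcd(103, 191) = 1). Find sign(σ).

Start at x=67: 67 → 25 → 92 → 117 → 18 → 135 → 153 → … (one orbit).
π_103 has 3 disjoint cycles with lengths [95, 95, 1] on {0,…,190}.
Σ(ℓ_i−1) = 191−3 = 188; sign = (−1)^188 = +1.
The Jacobi symbol (103|191) = +1 (Zolotarev) agrees.

+1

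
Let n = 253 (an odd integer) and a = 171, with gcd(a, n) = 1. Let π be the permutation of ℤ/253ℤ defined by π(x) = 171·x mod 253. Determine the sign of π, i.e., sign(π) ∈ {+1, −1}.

Trace 133: π^k(133) = [133, 226, 190, 106, 163, 43, 16] for k=0..6.
π_171 has 5 disjoint cycles with lengths [110, 110, 22, 10, 1] on {0,…,252}.
253 − 5 = 248 transpositions; sign(π) = (−1)^248 = +1.
Check: (171/253) = +1 by Zolotarev.

+1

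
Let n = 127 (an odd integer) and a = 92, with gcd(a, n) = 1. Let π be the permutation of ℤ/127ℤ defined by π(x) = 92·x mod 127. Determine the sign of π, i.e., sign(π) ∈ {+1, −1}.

-1

Trace 94: π^k(94) = [94, 12, 88, 95, 104, 43, 19] for k=0..6.
Decompose π into cycles: lengths [126, 1] (2 cycles, including the fixed point 0).
n − c = 127 − 2 = 125; sign = (−1)^125 = -1.
Check: (92/127) = -1 by Zolotarev.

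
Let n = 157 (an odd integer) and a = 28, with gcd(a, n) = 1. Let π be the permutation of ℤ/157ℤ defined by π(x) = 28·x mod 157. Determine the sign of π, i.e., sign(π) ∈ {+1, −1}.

Trace 1: π^k(1) = [1, 28, 156, 129] for k=0..3.
Cycle lengths of π_28 on ℤ/157ℤ: [4, 4, 4, 4, 4, 4, 4, 4, 4, 4, 4, 4, 4, 4, 4, 4, 4, 4, 4, 4, 4, 4, 4, 4, 4, 4, 4, 4, 4, 4, 4, 4, 4, 4, 4, 4, 4, 4, 4, 1]; 40 cycles in total.
sign(π) = (−1)^{n − #cycles} = (−1)^{157−40} = (−1)^117 = -1.
The Jacobi symbol (28|157) = -1 (Zolotarev) agrees.

-1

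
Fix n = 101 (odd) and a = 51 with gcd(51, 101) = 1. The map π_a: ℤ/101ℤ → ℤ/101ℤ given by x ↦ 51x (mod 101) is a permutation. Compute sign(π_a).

-1

Start at x=38: 38 → 19 → 60 → 30 → 15 → 58 → 29 → … (one orbit).
Cycle type of π: 100 + 1; total 2 cycles.
101 − 2 = 99 transpositions; sign(π) = (−1)^99 = -1.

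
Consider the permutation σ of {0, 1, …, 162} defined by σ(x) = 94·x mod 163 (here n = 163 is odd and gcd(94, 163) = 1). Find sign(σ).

Start at x=35: 35 → 30 → 49 → 42 → 36 → 124 → 83 → … (one orbit).
The orbit structure of x ↦ 94x mod 163: 2 orbits of sizes [162, 1].
2 cycles on 163: each ℓ→(−1)^(ℓ−1), product (−1)^161 = -1.

-1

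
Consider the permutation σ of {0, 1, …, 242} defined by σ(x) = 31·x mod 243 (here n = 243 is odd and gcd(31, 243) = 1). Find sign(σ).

+1

Orbit of 85 under x↦31x: [85, 205, 37, 175, 79, 19, 103]… (length divides ord_243(31)).
π_31 has 11 disjoint cycles with lengths [81, 81, 27, 27, 9, 9, 3, 3, 1, 1, 1] on {0,…,242}.
With 11 cycles on 243 points, sign = (−1)^{243−11} = +1.
The Jacobi symbol (31|243) = +1 (Zolotarev) agrees.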